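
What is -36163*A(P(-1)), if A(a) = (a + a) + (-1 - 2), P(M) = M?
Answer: 180815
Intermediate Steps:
A(a) = -3 + 2*a (A(a) = 2*a - 3 = -3 + 2*a)
-36163*A(P(-1)) = -36163*(-3 + 2*(-1)) = -36163*(-3 - 2) = -36163*(-5) = 180815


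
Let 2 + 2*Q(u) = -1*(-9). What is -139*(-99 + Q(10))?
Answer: 26549/2 ≈ 13275.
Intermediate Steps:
Q(u) = 7/2 (Q(u) = -1 + (-1*(-9))/2 = -1 + (1/2)*9 = -1 + 9/2 = 7/2)
-139*(-99 + Q(10)) = -139*(-99 + 7/2) = -139*(-191/2) = 26549/2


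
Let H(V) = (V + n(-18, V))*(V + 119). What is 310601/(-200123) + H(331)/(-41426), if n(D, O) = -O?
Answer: -310601/200123 ≈ -1.5520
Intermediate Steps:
H(V) = 0 (H(V) = (V - V)*(V + 119) = 0*(119 + V) = 0)
310601/(-200123) + H(331)/(-41426) = 310601/(-200123) + 0/(-41426) = 310601*(-1/200123) + 0*(-1/41426) = -310601/200123 + 0 = -310601/200123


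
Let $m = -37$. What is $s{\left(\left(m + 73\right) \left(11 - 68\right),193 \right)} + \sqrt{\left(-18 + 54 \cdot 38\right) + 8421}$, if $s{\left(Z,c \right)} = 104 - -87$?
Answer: $191 + \sqrt{10455} \approx 293.25$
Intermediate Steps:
$s{\left(Z,c \right)} = 191$ ($s{\left(Z,c \right)} = 104 + 87 = 191$)
$s{\left(\left(m + 73\right) \left(11 - 68\right),193 \right)} + \sqrt{\left(-18 + 54 \cdot 38\right) + 8421} = 191 + \sqrt{\left(-18 + 54 \cdot 38\right) + 8421} = 191 + \sqrt{\left(-18 + 2052\right) + 8421} = 191 + \sqrt{2034 + 8421} = 191 + \sqrt{10455}$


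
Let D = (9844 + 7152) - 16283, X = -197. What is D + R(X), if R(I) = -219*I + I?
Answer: 43659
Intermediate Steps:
R(I) = -218*I
D = 713 (D = 16996 - 16283 = 713)
D + R(X) = 713 - 218*(-197) = 713 + 42946 = 43659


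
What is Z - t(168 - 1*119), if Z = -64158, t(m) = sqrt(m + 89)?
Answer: -64158 - sqrt(138) ≈ -64170.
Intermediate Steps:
t(m) = sqrt(89 + m)
Z - t(168 - 1*119) = -64158 - sqrt(89 + (168 - 1*119)) = -64158 - sqrt(89 + (168 - 119)) = -64158 - sqrt(89 + 49) = -64158 - sqrt(138)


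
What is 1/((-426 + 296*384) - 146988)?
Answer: -1/33750 ≈ -2.9630e-5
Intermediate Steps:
1/((-426 + 296*384) - 146988) = 1/((-426 + 113664) - 146988) = 1/(113238 - 146988) = 1/(-33750) = -1/33750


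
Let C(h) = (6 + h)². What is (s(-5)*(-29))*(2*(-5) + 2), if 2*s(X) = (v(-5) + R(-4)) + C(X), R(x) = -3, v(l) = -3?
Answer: -580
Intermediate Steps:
s(X) = -3 + (6 + X)²/2 (s(X) = ((-3 - 3) + (6 + X)²)/2 = (-6 + (6 + X)²)/2 = -3 + (6 + X)²/2)
(s(-5)*(-29))*(2*(-5) + 2) = ((-3 + (6 - 5)²/2)*(-29))*(2*(-5) + 2) = ((-3 + (½)*1²)*(-29))*(-10 + 2) = ((-3 + (½)*1)*(-29))*(-8) = ((-3 + ½)*(-29))*(-8) = -5/2*(-29)*(-8) = (145/2)*(-8) = -580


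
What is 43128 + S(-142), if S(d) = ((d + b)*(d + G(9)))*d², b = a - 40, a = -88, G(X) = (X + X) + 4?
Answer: 653356728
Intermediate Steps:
G(X) = 4 + 2*X (G(X) = 2*X + 4 = 4 + 2*X)
b = -128 (b = -88 - 40 = -128)
S(d) = d²*(-128 + d)*(22 + d) (S(d) = ((d - 128)*(d + (4 + 2*9)))*d² = ((-128 + d)*(d + (4 + 18)))*d² = ((-128 + d)*(d + 22))*d² = ((-128 + d)*(22 + d))*d² = d²*(-128 + d)*(22 + d))
43128 + S(-142) = 43128 + (-142)²*(-2816 + (-142)² - 106*(-142)) = 43128 + 20164*(-2816 + 20164 + 15052) = 43128 + 20164*32400 = 43128 + 653313600 = 653356728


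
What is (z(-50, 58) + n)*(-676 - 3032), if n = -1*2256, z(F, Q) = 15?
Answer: 8309628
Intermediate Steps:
n = -2256
(z(-50, 58) + n)*(-676 - 3032) = (15 - 2256)*(-676 - 3032) = -2241*(-3708) = 8309628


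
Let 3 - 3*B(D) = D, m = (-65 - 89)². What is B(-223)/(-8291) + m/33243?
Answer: 9244050/13124653 ≈ 0.70433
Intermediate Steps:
m = 23716 (m = (-154)² = 23716)
B(D) = 1 - D/3
B(-223)/(-8291) + m/33243 = (1 - ⅓*(-223))/(-8291) + 23716/33243 = (1 + 223/3)*(-1/8291) + 23716*(1/33243) = (226/3)*(-1/8291) + 3388/4749 = -226/24873 + 3388/4749 = 9244050/13124653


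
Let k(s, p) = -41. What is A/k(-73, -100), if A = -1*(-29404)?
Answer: -29404/41 ≈ -717.17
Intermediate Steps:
A = 29404
A/k(-73, -100) = 29404/(-41) = 29404*(-1/41) = -29404/41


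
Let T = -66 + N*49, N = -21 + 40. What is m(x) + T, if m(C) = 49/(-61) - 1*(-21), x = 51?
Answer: 53997/61 ≈ 885.20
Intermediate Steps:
m(C) = 1232/61 (m(C) = 49*(-1/61) + 21 = -49/61 + 21 = 1232/61)
N = 19
T = 865 (T = -66 + 19*49 = -66 + 931 = 865)
m(x) + T = 1232/61 + 865 = 53997/61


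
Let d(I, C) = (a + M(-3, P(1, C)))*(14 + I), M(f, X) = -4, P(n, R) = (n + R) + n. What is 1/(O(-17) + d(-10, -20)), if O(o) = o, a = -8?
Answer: -1/65 ≈ -0.015385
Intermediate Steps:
P(n, R) = R + 2*n (P(n, R) = (R + n) + n = R + 2*n)
d(I, C) = -168 - 12*I (d(I, C) = (-8 - 4)*(14 + I) = -12*(14 + I) = -168 - 12*I)
1/(O(-17) + d(-10, -20)) = 1/(-17 + (-168 - 12*(-10))) = 1/(-17 + (-168 + 120)) = 1/(-17 - 48) = 1/(-65) = -1/65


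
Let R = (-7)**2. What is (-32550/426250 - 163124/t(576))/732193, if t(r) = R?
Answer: -44860129/9866300675 ≈ -0.0045468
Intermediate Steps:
R = 49
t(r) = 49
(-32550/426250 - 163124/t(576))/732193 = (-32550/426250 - 163124/49)/732193 = (-32550*1/426250 - 163124*1/49)*(1/732193) = (-21/275 - 163124/49)*(1/732193) = -44860129/13475*1/732193 = -44860129/9866300675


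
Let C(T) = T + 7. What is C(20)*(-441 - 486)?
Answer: -25029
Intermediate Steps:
C(T) = 7 + T
C(20)*(-441 - 486) = (7 + 20)*(-441 - 486) = 27*(-927) = -25029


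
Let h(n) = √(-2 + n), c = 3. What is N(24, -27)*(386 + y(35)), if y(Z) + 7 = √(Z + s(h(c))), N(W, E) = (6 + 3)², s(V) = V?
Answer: 31185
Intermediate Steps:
N(W, E) = 81 (N(W, E) = 9² = 81)
y(Z) = -7 + √(1 + Z) (y(Z) = -7 + √(Z + √(-2 + 3)) = -7 + √(Z + √1) = -7 + √(Z + 1) = -7 + √(1 + Z))
N(24, -27)*(386 + y(35)) = 81*(386 + (-7 + √(1 + 35))) = 81*(386 + (-7 + √36)) = 81*(386 + (-7 + 6)) = 81*(386 - 1) = 81*385 = 31185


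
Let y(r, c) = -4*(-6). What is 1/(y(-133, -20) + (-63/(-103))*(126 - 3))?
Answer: 103/10221 ≈ 0.010077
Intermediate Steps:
y(r, c) = 24
1/(y(-133, -20) + (-63/(-103))*(126 - 3)) = 1/(24 + (-63/(-103))*(126 - 3)) = 1/(24 - 63*(-1/103)*123) = 1/(24 + (63/103)*123) = 1/(24 + 7749/103) = 1/(10221/103) = 103/10221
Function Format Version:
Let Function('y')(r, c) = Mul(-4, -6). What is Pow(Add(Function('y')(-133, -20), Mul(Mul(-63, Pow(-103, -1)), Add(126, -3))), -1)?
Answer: Rational(103, 10221) ≈ 0.010077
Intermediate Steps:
Function('y')(r, c) = 24
Pow(Add(Function('y')(-133, -20), Mul(Mul(-63, Pow(-103, -1)), Add(126, -3))), -1) = Pow(Add(24, Mul(Mul(-63, Pow(-103, -1)), Add(126, -3))), -1) = Pow(Add(24, Mul(Mul(-63, Rational(-1, 103)), 123)), -1) = Pow(Add(24, Mul(Rational(63, 103), 123)), -1) = Pow(Add(24, Rational(7749, 103)), -1) = Pow(Rational(10221, 103), -1) = Rational(103, 10221)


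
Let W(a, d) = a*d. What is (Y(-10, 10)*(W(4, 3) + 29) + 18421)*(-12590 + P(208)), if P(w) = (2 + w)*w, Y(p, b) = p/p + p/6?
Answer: 1715577290/3 ≈ 5.7186e+8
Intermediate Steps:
Y(p, b) = 1 + p/6 (Y(p, b) = 1 + p*(⅙) = 1 + p/6)
P(w) = w*(2 + w)
(Y(-10, 10)*(W(4, 3) + 29) + 18421)*(-12590 + P(208)) = ((1 + (⅙)*(-10))*(4*3 + 29) + 18421)*(-12590 + 208*(2 + 208)) = ((1 - 5/3)*(12 + 29) + 18421)*(-12590 + 208*210) = (-⅔*41 + 18421)*(-12590 + 43680) = (-82/3 + 18421)*31090 = (55181/3)*31090 = 1715577290/3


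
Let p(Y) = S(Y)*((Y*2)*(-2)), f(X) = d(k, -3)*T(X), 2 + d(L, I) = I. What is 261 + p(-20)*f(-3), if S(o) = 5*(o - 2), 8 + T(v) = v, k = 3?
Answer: -483739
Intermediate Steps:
d(L, I) = -2 + I
T(v) = -8 + v
S(o) = -10 + 5*o (S(o) = 5*(-2 + o) = -10 + 5*o)
f(X) = 40 - 5*X (f(X) = (-2 - 3)*(-8 + X) = -5*(-8 + X) = 40 - 5*X)
p(Y) = -4*Y*(-10 + 5*Y) (p(Y) = (-10 + 5*Y)*((Y*2)*(-2)) = (-10 + 5*Y)*((2*Y)*(-2)) = (-10 + 5*Y)*(-4*Y) = -4*Y*(-10 + 5*Y))
261 + p(-20)*f(-3) = 261 + (20*(-20)*(2 - 1*(-20)))*(40 - 5*(-3)) = 261 + (20*(-20)*(2 + 20))*(40 + 15) = 261 + (20*(-20)*22)*55 = 261 - 8800*55 = 261 - 484000 = -483739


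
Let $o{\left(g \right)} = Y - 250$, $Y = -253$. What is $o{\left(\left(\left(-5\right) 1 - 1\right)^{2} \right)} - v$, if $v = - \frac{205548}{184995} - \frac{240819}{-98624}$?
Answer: $- \frac{3067162208531}{6081648960} \approx -504.33$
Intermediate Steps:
$o{\left(g \right)} = -503$ ($o{\left(g \right)} = -253 - 250 = -503$)
$v = \frac{8092781651}{6081648960}$ ($v = \left(-205548\right) \frac{1}{184995} - - \frac{240819}{98624} = - \frac{68516}{61665} + \frac{240819}{98624} = \frac{8092781651}{6081648960} \approx 1.3307$)
$o{\left(\left(\left(-5\right) 1 - 1\right)^{2} \right)} - v = -503 - \frac{8092781651}{6081648960} = - \frac{3067162208531}{6081648960}$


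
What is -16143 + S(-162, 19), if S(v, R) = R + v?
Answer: -16286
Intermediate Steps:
-16143 + S(-162, 19) = -16143 + (19 - 162) = -16143 - 143 = -16286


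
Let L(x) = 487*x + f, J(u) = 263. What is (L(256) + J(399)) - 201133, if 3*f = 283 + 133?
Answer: -228178/3 ≈ -76059.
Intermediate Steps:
f = 416/3 (f = (283 + 133)/3 = (1/3)*416 = 416/3 ≈ 138.67)
L(x) = 416/3 + 487*x (L(x) = 487*x + 416/3 = 416/3 + 487*x)
(L(256) + J(399)) - 201133 = ((416/3 + 487*256) + 263) - 201133 = ((416/3 + 124672) + 263) - 201133 = (374432/3 + 263) - 201133 = 375221/3 - 201133 = -228178/3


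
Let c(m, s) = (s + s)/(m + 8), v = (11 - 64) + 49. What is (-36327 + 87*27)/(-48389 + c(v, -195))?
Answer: 67956/96973 ≈ 0.70077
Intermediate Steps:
v = -4 (v = -53 + 49 = -4)
c(m, s) = 2*s/(8 + m) (c(m, s) = (2*s)/(8 + m) = 2*s/(8 + m))
(-36327 + 87*27)/(-48389 + c(v, -195)) = (-36327 + 87*27)/(-48389 + 2*(-195)/(8 - 4)) = (-36327 + 2349)/(-48389 + 2*(-195)/4) = -33978/(-48389 + 2*(-195)*(¼)) = -33978/(-48389 - 195/2) = -33978/(-96973/2) = -33978*(-2/96973) = 67956/96973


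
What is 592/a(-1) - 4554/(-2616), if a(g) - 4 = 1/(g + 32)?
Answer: 8096347/54500 ≈ 148.56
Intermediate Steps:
a(g) = 4 + 1/(32 + g) (a(g) = 4 + 1/(g + 32) = 4 + 1/(32 + g))
592/a(-1) - 4554/(-2616) = 592/(((129 + 4*(-1))/(32 - 1))) - 4554/(-2616) = 592/(((129 - 4)/31)) - 4554*(-1/2616) = 592/(((1/31)*125)) + 759/436 = 592/(125/31) + 759/436 = 592*(31/125) + 759/436 = 18352/125 + 759/436 = 8096347/54500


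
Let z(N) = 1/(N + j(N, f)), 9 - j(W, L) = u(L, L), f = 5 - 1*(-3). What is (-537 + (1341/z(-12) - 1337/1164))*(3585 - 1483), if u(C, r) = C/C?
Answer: -7220476151/582 ≈ -1.2406e+7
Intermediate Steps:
f = 8 (f = 5 + 3 = 8)
u(C, r) = 1
j(W, L) = 8 (j(W, L) = 9 - 1*1 = 9 - 1 = 8)
z(N) = 1/(8 + N) (z(N) = 1/(N + 8) = 1/(8 + N))
(-537 + (1341/z(-12) - 1337/1164))*(3585 - 1483) = (-537 + (1341/(1/(8 - 12)) - 1337/1164))*(3585 - 1483) = (-537 + (1341/(1/(-4)) - 1337*1/1164))*2102 = (-537 + (1341/(-¼) - 1337/1164))*2102 = (-537 + (1341*(-4) - 1337/1164))*2102 = (-537 + (-5364 - 1337/1164))*2102 = (-537 - 6245033/1164)*2102 = -6870101/1164*2102 = -7220476151/582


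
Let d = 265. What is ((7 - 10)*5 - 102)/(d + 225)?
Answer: -117/490 ≈ -0.23878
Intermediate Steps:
((7 - 10)*5 - 102)/(d + 225) = ((7 - 10)*5 - 102)/(265 + 225) = (-3*5 - 102)/490 = (-15 - 102)*(1/490) = -117*1/490 = -117/490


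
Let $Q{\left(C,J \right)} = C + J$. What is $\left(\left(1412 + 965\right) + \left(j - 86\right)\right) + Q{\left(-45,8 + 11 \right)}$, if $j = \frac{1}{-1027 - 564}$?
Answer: $\frac{3603614}{1591} \approx 2265.0$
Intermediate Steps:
$j = - \frac{1}{1591}$ ($j = \frac{1}{-1591} = - \frac{1}{1591} \approx -0.00062854$)
$\left(\left(1412 + 965\right) + \left(j - 86\right)\right) + Q{\left(-45,8 + 11 \right)} = \left(\left(1412 + 965\right) - \frac{136827}{1591}\right) + \left(-45 + \left(8 + 11\right)\right) = \left(2377 - \frac{136827}{1591}\right) + \left(-45 + 19\right) = \frac{3644980}{1591} - 26 = \frac{3603614}{1591}$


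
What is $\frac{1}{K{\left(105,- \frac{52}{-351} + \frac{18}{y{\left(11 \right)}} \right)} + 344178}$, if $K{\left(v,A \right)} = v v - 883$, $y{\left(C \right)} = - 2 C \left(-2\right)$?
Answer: $\frac{1}{354320} \approx 2.8223 \cdot 10^{-6}$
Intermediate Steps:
$y{\left(C \right)} = 4 C$
$K{\left(v,A \right)} = -883 + v^{2}$ ($K{\left(v,A \right)} = v^{2} - 883 = -883 + v^{2}$)
$\frac{1}{K{\left(105,- \frac{52}{-351} + \frac{18}{y{\left(11 \right)}} \right)} + 344178} = \frac{1}{\left(-883 + 105^{2}\right) + 344178} = \frac{1}{\left(-883 + 11025\right) + 344178} = \frac{1}{10142 + 344178} = \frac{1}{354320}$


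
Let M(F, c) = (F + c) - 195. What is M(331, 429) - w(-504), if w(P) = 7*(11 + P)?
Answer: 4016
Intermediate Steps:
M(F, c) = -195 + F + c
w(P) = 77 + 7*P
M(331, 429) - w(-504) = (-195 + 331 + 429) - (77 + 7*(-504)) = 565 - (77 - 3528) = 565 - 1*(-3451) = 565 + 3451 = 4016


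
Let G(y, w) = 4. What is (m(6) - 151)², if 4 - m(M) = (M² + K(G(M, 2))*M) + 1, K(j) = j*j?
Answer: 78400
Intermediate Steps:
K(j) = j²
m(M) = 3 - M² - 16*M (m(M) = 4 - ((M² + 4²*M) + 1) = 4 - ((M² + 16*M) + 1) = 4 - (1 + M² + 16*M) = 4 + (-1 - M² - 16*M) = 3 - M² - 16*M)
(m(6) - 151)² = ((3 - 1*6² - 16*6) - 151)² = ((3 - 1*36 - 96) - 151)² = ((3 - 36 - 96) - 151)² = (-129 - 151)² = (-280)² = 78400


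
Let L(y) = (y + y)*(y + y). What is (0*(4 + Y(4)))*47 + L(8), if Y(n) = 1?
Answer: 256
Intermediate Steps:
L(y) = 4*y**2 (L(y) = (2*y)*(2*y) = 4*y**2)
(0*(4 + Y(4)))*47 + L(8) = (0*(4 + 1))*47 + 4*8**2 = (0*5)*47 + 4*64 = 0*47 + 256 = 0 + 256 = 256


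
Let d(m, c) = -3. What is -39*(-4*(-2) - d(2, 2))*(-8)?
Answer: 3432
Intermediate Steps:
-39*(-4*(-2) - d(2, 2))*(-8) = -39*(-4*(-2) - 1*(-3))*(-8) = -39*(8 + 3)*(-8) = -39*11*(-8) = -429*(-8) = 3432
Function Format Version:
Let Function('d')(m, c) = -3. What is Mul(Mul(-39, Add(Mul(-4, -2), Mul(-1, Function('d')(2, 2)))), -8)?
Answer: 3432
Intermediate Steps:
Mul(Mul(-39, Add(Mul(-4, -2), Mul(-1, Function('d')(2, 2)))), -8) = Mul(Mul(-39, Add(Mul(-4, -2), Mul(-1, -3))), -8) = Mul(Mul(-39, Add(8, 3)), -8) = Mul(Mul(-39, 11), -8) = Mul(-429, -8) = 3432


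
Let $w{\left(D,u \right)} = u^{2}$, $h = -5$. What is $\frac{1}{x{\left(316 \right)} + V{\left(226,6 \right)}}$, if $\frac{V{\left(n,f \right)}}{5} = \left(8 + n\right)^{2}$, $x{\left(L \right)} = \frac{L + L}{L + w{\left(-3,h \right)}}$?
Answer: $\frac{341}{93359612} \approx 3.6525 \cdot 10^{-6}$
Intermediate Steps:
$x{\left(L \right)} = \frac{2 L}{25 + L}$ ($x{\left(L \right)} = \frac{L + L}{L + \left(-5\right)^{2}} = \frac{2 L}{L + 25} = \frac{2 L}{25 + L}$)
$V{\left(n,f \right)} = 5 \left(8 + n\right)^{2}$
$\frac{1}{x{\left(316 \right)} + V{\left(226,6 \right)}} = \frac{1}{2 \cdot 316 \frac{1}{25 + 316} + 5 \left(8 + 226\right)^{2}} = \frac{1}{2 \cdot 316 \cdot \frac{1}{341} + 5 \cdot 234^{2}} = \frac{1}{2 \cdot 316 \cdot \frac{1}{341} + 5 \cdot 54756} = \frac{1}{\frac{632}{341} + 273780} = \frac{1}{\frac{93359612}{341}} = \frac{341}{93359612}$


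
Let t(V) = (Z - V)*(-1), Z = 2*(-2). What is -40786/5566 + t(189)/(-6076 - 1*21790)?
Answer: -568808457/77551078 ≈ -7.3346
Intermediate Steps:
Z = -4
t(V) = 4 + V (t(V) = (-4 - V)*(-1) = 4 + V)
-40786/5566 + t(189)/(-6076 - 1*21790) = -40786/5566 + (4 + 189)/(-6076 - 1*21790) = -40786*1/5566 + 193/(-6076 - 21790) = -20393/2783 + 193/(-27866) = -20393/2783 + 193*(-1/27866) = -20393/2783 - 193/27866 = -568808457/77551078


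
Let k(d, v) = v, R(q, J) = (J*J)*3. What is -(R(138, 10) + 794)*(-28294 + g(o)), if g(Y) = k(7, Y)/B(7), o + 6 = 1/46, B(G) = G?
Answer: 4983685821/161 ≈ 3.0955e+7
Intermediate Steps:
R(q, J) = 3*J² (R(q, J) = J²*3 = 3*J²)
o = -275/46 (o = -6 + 1/46 = -275/46 ≈ -5.9783)
g(Y) = Y/7
-(R(138, 10) + 794)*(-28294 + g(o)) = -(3*10² + 794)*(-28294 + (⅐)*(-275/46)) = -(3*100 + 794)*(-28294 - 275/322) = -(300 + 794)*(-9110943)/322 = -1094*(-9110943)/322 = -1*(-4983685821/161) = 4983685821/161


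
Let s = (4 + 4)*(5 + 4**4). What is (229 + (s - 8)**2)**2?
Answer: 18719718503641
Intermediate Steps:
s = 2088 (s = 8*(5 + 256) = 8*261 = 2088)
(229 + (s - 8)**2)**2 = (229 + (2088 - 8)**2)**2 = (229 + 2080**2)**2 = (229 + 4326400)**2 = 4326629**2 = 18719718503641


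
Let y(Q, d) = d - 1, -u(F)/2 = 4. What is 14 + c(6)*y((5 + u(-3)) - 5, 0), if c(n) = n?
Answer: 8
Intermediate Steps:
u(F) = -8 (u(F) = -2*4 = -8)
y(Q, d) = -1 + d
14 + c(6)*y((5 + u(-3)) - 5, 0) = 14 + 6*(-1 + 0) = 14 + 6*(-1) = 14 - 6 = 8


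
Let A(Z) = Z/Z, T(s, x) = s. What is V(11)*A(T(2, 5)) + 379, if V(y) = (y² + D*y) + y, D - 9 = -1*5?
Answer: 555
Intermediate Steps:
D = 4 (D = 9 - 1*5 = 9 - 5 = 4)
V(y) = y² + 5*y (V(y) = (y² + 4*y) + y = y² + 5*y)
A(Z) = 1
V(11)*A(T(2, 5)) + 379 = (11*(5 + 11))*1 + 379 = (11*16)*1 + 379 = 176*1 + 379 = 176 + 379 = 555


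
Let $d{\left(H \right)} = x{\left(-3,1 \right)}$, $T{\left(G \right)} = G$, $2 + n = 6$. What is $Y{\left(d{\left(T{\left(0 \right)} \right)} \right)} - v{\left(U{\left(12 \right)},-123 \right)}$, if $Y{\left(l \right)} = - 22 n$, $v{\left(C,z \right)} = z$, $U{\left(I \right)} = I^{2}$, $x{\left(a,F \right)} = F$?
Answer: $35$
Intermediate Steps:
$n = 4$ ($n = -2 + 6 = 4$)
$d{\left(H \right)} = 1$
$Y{\left(l \right)} = -88$ ($Y{\left(l \right)} = \left(-22\right) 4 = -88$)
$Y{\left(d{\left(T{\left(0 \right)} \right)} \right)} - v{\left(U{\left(12 \right)},-123 \right)} = -88 - -123 = -88 + 123 = 35$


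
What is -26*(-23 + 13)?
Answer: 260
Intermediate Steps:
-26*(-23 + 13) = -26*(-10) = 260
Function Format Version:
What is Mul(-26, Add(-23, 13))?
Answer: 260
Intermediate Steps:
Mul(-26, Add(-23, 13)) = Mul(-26, -10) = 260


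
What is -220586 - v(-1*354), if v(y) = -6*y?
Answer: -222710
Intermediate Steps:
-220586 - v(-1*354) = -220586 - (-6)*(-1*354) = -220586 - (-6)*(-354) = -220586 - 1*2124 = -220586 - 2124 = -222710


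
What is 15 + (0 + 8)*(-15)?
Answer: -105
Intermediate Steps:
15 + (0 + 8)*(-15) = 15 + 8*(-15) = 15 - 120 = -105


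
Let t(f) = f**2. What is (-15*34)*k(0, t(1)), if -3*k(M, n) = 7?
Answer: 1190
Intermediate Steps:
k(M, n) = -7/3 (k(M, n) = -1/3*7 = -7/3)
(-15*34)*k(0, t(1)) = -15*34*(-7/3) = -510*(-7/3) = 1190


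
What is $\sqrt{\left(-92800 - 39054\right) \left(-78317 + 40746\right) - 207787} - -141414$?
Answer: $141414 + \sqrt{4953678847} \approx 2.118 \cdot 10^{5}$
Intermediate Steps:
$\sqrt{\left(-92800 - 39054\right) \left(-78317 + 40746\right) - 207787} - -141414 = \sqrt{\left(-131854\right) \left(-37571\right) - 207787} + 141414 = \sqrt{4953886634 - 207787} + 141414 = \sqrt{4953678847} + 141414 = 141414 + \sqrt{4953678847}$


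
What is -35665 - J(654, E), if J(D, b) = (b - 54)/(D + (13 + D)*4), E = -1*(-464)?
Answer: -59239770/1661 ≈ -35665.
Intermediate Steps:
E = 464
J(D, b) = (-54 + b)/(52 + 5*D) (J(D, b) = (-54 + b)/(D + (52 + 4*D)) = (-54 + b)/(52 + 5*D))
-35665 - J(654, E) = -35665 - (-54 + 464)/(52 + 5*654) = -35665 - 410/(52 + 3270) = -35665 - 410/3322 = -35665 - 1*205/1661 = -35665 - 205/1661 = -59239770/1661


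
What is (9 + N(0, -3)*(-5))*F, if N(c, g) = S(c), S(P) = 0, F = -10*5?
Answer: -450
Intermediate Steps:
F = -50
N(c, g) = 0
(9 + N(0, -3)*(-5))*F = (9 + 0*(-5))*(-50) = (9 + 0)*(-50) = 9*(-50) = -450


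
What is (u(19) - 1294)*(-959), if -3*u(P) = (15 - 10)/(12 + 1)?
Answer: 48401689/39 ≈ 1.2411e+6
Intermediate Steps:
u(P) = -5/39 (u(P) = -(15 - 10)/(3*(12 + 1)) = -5/(3*13) = -⅓*5/13 = -5/39)
(u(19) - 1294)*(-959) = (-5/39 - 1294)*(-959) = -50471/39*(-959) = 48401689/39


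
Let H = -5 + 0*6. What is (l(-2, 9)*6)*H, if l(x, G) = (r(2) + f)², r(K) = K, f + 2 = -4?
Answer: -480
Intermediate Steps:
f = -6 (f = -2 - 4 = -6)
l(x, G) = 16 (l(x, G) = (2 - 6)² = (-4)² = 16)
H = -5 (H = -5 + 0 = -5)
(l(-2, 9)*6)*H = (16*6)*(-5) = 96*(-5) = -480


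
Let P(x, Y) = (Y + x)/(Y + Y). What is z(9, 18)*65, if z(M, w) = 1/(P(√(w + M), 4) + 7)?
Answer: 10400/1191 - 520*√3/1191 ≈ 7.9759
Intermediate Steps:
P(x, Y) = (Y + x)/(2*Y) (P(x, Y) = (Y + x)/((2*Y)) = (Y + x)*(1/(2*Y)) = (Y + x)/(2*Y))
z(M, w) = 1/(15/2 + √(M + w)/8) (z(M, w) = 1/((½)*(4 + √(w + M))/4 + 7) = 1/((½)*(¼)*(4 + √(M + w)) + 7) = 1/((½ + √(M + w)/8) + 7) = 1/(15/2 + √(M + w)/8))
z(9, 18)*65 = (8/(60 + √(9 + 18)))*65 = (8/(60 + √27))*65 = (8/(60 + 3*√3))*65 = 520/(60 + 3*√3)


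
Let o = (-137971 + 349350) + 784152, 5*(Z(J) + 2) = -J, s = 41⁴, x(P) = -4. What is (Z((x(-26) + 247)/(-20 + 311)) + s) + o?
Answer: 1853325569/485 ≈ 3.8213e+6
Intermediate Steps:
s = 2825761
Z(J) = -2 - J/5 (Z(J) = -2 + (-J)/5 = -2 - J/5)
o = 995531 (o = 211379 + 784152 = 995531)
(Z((x(-26) + 247)/(-20 + 311)) + s) + o = ((-2 - (-4 + 247)/(5*(-20 + 311))) + 2825761) + 995531 = ((-2 - 243/(5*291)) + 2825761) + 995531 = ((-2 - ⅕*81/97) + 2825761) + 995531 = ((-2 - 81/485) + 2825761) + 995531 = (-1051/485 + 2825761) + 995531 = 1370493034/485 + 995531 = 1853325569/485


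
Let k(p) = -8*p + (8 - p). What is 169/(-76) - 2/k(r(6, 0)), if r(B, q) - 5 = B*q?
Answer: -6101/2812 ≈ -2.1696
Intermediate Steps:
r(B, q) = 5 + B*q
k(p) = 8 - 9*p
169/(-76) - 2/k(r(6, 0)) = 169/(-76) - 2/(8 - 9*(5 + 6*0)) = 169*(-1/76) - 2/(8 - 9*(5 + 0)) = -169/76 - 2/(8 - 9*5) = -169/76 - 2/(8 - 45) = -169/76 - 2/(-37) = -169/76 - 2*(-1/37) = -169/76 + 2/37 = -6101/2812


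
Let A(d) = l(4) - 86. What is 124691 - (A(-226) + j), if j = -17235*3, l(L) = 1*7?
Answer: 176475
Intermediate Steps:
l(L) = 7
j = -51705
A(d) = -79 (A(d) = 7 - 86 = -79)
124691 - (A(-226) + j) = 124691 - (-79 - 51705) = 124691 - 1*(-51784) = 124691 + 51784 = 176475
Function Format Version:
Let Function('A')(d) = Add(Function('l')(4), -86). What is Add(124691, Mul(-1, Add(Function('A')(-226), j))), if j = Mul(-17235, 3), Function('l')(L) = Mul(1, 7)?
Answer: 176475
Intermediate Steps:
Function('l')(L) = 7
j = -51705
Function('A')(d) = -79 (Function('A')(d) = Add(7, -86) = -79)
Add(124691, Mul(-1, Add(Function('A')(-226), j))) = Add(124691, Mul(-1, Add(-79, -51705))) = Add(124691, Mul(-1, -51784)) = Add(124691, 51784) = 176475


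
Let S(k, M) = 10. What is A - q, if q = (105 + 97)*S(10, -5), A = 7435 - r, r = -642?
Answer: 6057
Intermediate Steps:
A = 8077 (A = 7435 - 1*(-642) = 7435 + 642 = 8077)
q = 2020 (q = (105 + 97)*10 = 202*10 = 2020)
A - q = 8077 - 1*2020 = 8077 - 2020 = 6057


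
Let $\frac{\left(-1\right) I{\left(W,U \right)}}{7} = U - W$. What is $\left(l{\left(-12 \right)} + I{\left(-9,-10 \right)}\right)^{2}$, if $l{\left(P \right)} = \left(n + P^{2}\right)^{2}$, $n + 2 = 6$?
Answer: $480091921$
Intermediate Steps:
$n = 4$ ($n = -2 + 6 = 4$)
$I{\left(W,U \right)} = - 7 U + 7 W$ ($I{\left(W,U \right)} = - 7 \left(U - W\right) = - 7 U + 7 W$)
$l{\left(P \right)} = \left(4 + P^{2}\right)^{2}$
$\left(l{\left(-12 \right)} + I{\left(-9,-10 \right)}\right)^{2} = \left(\left(4 + \left(-12\right)^{2}\right)^{2} + \left(\left(-7\right) \left(-10\right) + 7 \left(-9\right)\right)\right)^{2} = \left(\left(4 + 144\right)^{2} + \left(70 - 63\right)\right)^{2} = \left(148^{2} + 7\right)^{2} = \left(21904 + 7\right)^{2} = 21911^{2} = 480091921$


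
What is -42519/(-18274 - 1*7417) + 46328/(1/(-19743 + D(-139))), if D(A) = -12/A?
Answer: -3266258906553579/3571049 ≈ -9.1465e+8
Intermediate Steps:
-42519/(-18274 - 1*7417) + 46328/(1/(-19743 + D(-139))) = -42519/(-18274 - 1*7417) + 46328/(1/(-19743 - 12/(-139))) = -42519/(-18274 - 7417) + 46328/(1/(-19743 - 12*(-1/139))) = -42519/(-25691) + 46328/(1/(-19743 + 12/139)) = -42519*(-1/25691) + 46328/(1/(-2744265/139)) = 42519/25691 + 46328/(-139/2744265) = 42519/25691 + 46328*(-2744265/139) = 42519/25691 - 127136308920/139 = -3266258906553579/3571049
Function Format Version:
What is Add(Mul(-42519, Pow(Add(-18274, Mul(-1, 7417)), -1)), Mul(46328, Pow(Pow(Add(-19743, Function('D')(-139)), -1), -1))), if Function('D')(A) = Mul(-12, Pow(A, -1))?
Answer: Rational(-3266258906553579, 3571049) ≈ -9.1465e+8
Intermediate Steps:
Add(Mul(-42519, Pow(Add(-18274, Mul(-1, 7417)), -1)), Mul(46328, Pow(Pow(Add(-19743, Function('D')(-139)), -1), -1))) = Add(Mul(-42519, Pow(Add(-18274, Mul(-1, 7417)), -1)), Mul(46328, Pow(Pow(Add(-19743, Mul(-12, Pow(-139, -1))), -1), -1))) = Add(Mul(-42519, Pow(Add(-18274, -7417), -1)), Mul(46328, Pow(Pow(Add(-19743, Mul(-12, Rational(-1, 139))), -1), -1))) = Add(Mul(-42519, Pow(-25691, -1)), Mul(46328, Pow(Pow(Add(-19743, Rational(12, 139)), -1), -1))) = Add(Mul(-42519, Rational(-1, 25691)), Mul(46328, Pow(Pow(Rational(-2744265, 139), -1), -1))) = Add(Rational(42519, 25691), Mul(46328, Pow(Rational(-139, 2744265), -1))) = Add(Rational(42519, 25691), Mul(46328, Rational(-2744265, 139))) = Add(Rational(42519, 25691), Rational(-127136308920, 139)) = Rational(-3266258906553579, 3571049)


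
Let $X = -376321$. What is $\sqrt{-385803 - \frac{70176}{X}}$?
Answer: $\frac{i \sqrt{54636428030600427}}{376321} \approx 621.13 i$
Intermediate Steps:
$\sqrt{-385803 - \frac{70176}{X}} = \sqrt{-385803 - \frac{70176}{-376321}} = \sqrt{-385803 - - \frac{70176}{376321}} = \sqrt{-385803 + \frac{70176}{376321}} = \sqrt{- \frac{145185700587}{376321}} = \frac{i \sqrt{54636428030600427}}{376321}$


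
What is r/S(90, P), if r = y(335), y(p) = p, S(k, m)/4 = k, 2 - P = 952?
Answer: 67/72 ≈ 0.93056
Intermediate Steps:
P = -950 (P = 2 - 1*952 = 2 - 952 = -950)
S(k, m) = 4*k
r = 335
r/S(90, P) = 335/((4*90)) = 335/360 = 335*(1/360) = 67/72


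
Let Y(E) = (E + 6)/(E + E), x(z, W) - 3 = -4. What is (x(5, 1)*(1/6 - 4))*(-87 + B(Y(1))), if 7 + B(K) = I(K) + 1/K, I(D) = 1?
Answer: -14927/42 ≈ -355.40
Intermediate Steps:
x(z, W) = -1 (x(z, W) = 3 - 4 = -1)
Y(E) = (6 + E)/(2*E) (Y(E) = (6 + E)/((2*E)) = (6 + E)*(1/(2*E)) = (6 + E)/(2*E))
B(K) = -6 + 1/K (B(K) = -7 + (1 + 1/K) = -6 + 1/K)
(x(5, 1)*(1/6 - 4))*(-87 + B(Y(1))) = (-(1/6 - 4))*(-87 + (-6 + 1/((½)*(6 + 1)/1))) = (-(⅙ - 4))*(-87 + (-6 + 1/((½)*1*7))) = (-1*(-23/6))*(-87 + (-6 + 1/(7/2))) = 23*(-87 + (-6 + 2/7))/6 = 23*(-87 - 40/7)/6 = (23/6)*(-649/7) = -14927/42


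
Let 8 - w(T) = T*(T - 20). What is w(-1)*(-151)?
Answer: 1963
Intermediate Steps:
w(T) = 8 - T*(-20 + T) (w(T) = 8 - T*(T - 20) = 8 - T*(-20 + T))
w(-1)*(-151) = (8 - 1*(-1)**2 + 20*(-1))*(-151) = (8 - 1*1 - 20)*(-151) = (8 - 1 - 20)*(-151) = -13*(-151) = 1963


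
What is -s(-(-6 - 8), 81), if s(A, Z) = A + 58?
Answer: -72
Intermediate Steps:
s(A, Z) = 58 + A
-s(-(-6 - 8), 81) = -(58 - (-6 - 8)) = -(58 - 1*(-14)) = -(58 + 14) = -1*72 = -72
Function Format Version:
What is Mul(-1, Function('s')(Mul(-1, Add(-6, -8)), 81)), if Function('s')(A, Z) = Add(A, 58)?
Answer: -72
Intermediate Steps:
Function('s')(A, Z) = Add(58, A)
Mul(-1, Function('s')(Mul(-1, Add(-6, -8)), 81)) = Mul(-1, Add(58, Mul(-1, Add(-6, -8)))) = Mul(-1, Add(58, Mul(-1, -14))) = Mul(-1, Add(58, 14)) = Mul(-1, 72) = -72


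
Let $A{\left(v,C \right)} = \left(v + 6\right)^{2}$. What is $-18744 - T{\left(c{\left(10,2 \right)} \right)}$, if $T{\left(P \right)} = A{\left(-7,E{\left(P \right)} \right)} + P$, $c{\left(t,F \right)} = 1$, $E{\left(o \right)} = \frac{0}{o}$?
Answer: $-18746$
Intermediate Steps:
$E{\left(o \right)} = 0$
$A{\left(v,C \right)} = \left(6 + v\right)^{2}$
$T{\left(P \right)} = 1 + P$ ($T{\left(P \right)} = \left(6 - 7\right)^{2} + P = \left(-1\right)^{2} + P = 1 + P$)
$-18744 - T{\left(c{\left(10,2 \right)} \right)} = -18744 - \left(1 + 1\right) = -18744 - 2 = -18746$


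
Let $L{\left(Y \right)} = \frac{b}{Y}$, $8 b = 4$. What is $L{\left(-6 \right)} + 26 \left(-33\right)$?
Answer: $- \frac{10297}{12} \approx -858.08$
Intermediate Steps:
$b = \frac{1}{2}$ ($b = \frac{1}{8} \cdot 4 = \frac{1}{2} \approx 0.5$)
$L{\left(Y \right)} = \frac{1}{2 Y}$
$L{\left(-6 \right)} + 26 \left(-33\right) = \frac{1}{2 \left(-6\right)} + 26 \left(-33\right) = \frac{1}{2} \left(- \frac{1}{6}\right) - 858 = - \frac{1}{12} - 858 = - \frac{10297}{12}$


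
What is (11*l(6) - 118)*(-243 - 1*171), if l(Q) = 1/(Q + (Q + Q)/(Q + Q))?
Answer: 337410/7 ≈ 48201.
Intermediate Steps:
l(Q) = 1/(1 + Q) (l(Q) = 1/(Q + (2*Q)/((2*Q))) = 1/(Q + (2*Q)*(1/(2*Q))) = 1/(Q + 1) = 1/(1 + Q))
(11*l(6) - 118)*(-243 - 1*171) = (11/(1 + 6) - 118)*(-243 - 1*171) = (11/7 - 118)*(-243 - 171) = (11*(⅐) - 118)*(-414) = (11/7 - 118)*(-414) = -815/7*(-414) = 337410/7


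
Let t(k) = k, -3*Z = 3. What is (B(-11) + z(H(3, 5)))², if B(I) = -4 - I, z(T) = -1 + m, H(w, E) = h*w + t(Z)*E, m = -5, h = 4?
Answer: 1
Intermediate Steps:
Z = -1 (Z = -⅓*3 = -1)
H(w, E) = -E + 4*w (H(w, E) = 4*w - E = -E + 4*w)
z(T) = -6 (z(T) = -1 - 5 = -6)
(B(-11) + z(H(3, 5)))² = ((-4 - 1*(-11)) - 6)² = ((-4 + 11) - 6)² = (7 - 6)² = 1² = 1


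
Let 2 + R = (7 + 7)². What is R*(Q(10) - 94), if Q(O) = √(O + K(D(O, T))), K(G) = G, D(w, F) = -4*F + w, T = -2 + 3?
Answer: -17460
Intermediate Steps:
T = 1
R = 194 (R = -2 + (7 + 7)² = -2 + 14² = -2 + 196 = 194)
D(w, F) = w - 4*F
Q(O) = √(-4 + 2*O) (Q(O) = √(O + (O - 4*1)) = √(O + (O - 4)) = √(O + (-4 + O)) = √(-4 + 2*O))
R*(Q(10) - 94) = 194*(√(-4 + 2*10) - 94) = 194*(√(-4 + 20) - 94) = 194*(√16 - 94) = 194*(4 - 94) = 194*(-90) = -17460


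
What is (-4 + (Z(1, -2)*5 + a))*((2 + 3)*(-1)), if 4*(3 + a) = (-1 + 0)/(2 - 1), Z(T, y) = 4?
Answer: -255/4 ≈ -63.750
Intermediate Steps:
a = -13/4 (a = -3 + ((-1 + 0)/(2 - 1))/4 = -3 + (-1/1)/4 = -3 + (-1*1)/4 = -3 + (1/4)*(-1) = -3 - 1/4 = -13/4 ≈ -3.2500)
(-4 + (Z(1, -2)*5 + a))*((2 + 3)*(-1)) = (-4 + (4*5 - 13/4))*((2 + 3)*(-1)) = (-4 + (20 - 13/4))*(5*(-1)) = (-4 + 67/4)*(-5) = (51/4)*(-5) = -255/4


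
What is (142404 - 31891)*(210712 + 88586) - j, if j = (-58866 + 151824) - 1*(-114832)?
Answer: 33076112084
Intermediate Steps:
j = 207790 (j = 92958 + 114832 = 207790)
(142404 - 31891)*(210712 + 88586) - j = (142404 - 31891)*(210712 + 88586) - 1*207790 = 110513*299298 - 207790 = 33076319874 - 207790 = 33076112084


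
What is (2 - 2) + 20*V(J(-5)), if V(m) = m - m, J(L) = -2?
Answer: 0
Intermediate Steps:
V(m) = 0
(2 - 2) + 20*V(J(-5)) = (2 - 2) + 20*0 = 0 + 0 = 0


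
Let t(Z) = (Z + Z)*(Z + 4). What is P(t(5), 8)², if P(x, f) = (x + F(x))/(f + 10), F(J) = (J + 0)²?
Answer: 207025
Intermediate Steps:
t(Z) = 2*Z*(4 + Z) (t(Z) = (2*Z)*(4 + Z) = 2*Z*(4 + Z))
F(J) = J²
P(x, f) = (x + x²)/(10 + f) (P(x, f) = (x + x²)/(f + 10) = (x + x²)/(10 + f))
P(t(5), 8)² = ((2*5*(4 + 5))*(1 + 2*5*(4 + 5))/(10 + 8))² = ((2*5*9)*(1 + 2*5*9)/18)² = (90*(1/18)*(1 + 90))² = (90*(1/18)*91)² = 455² = 207025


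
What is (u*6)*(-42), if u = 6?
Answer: -1512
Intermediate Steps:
(u*6)*(-42) = (6*6)*(-42) = 36*(-42) = -1512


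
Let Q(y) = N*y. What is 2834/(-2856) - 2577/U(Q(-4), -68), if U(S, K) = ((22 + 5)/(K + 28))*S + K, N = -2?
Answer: 17879741/524076 ≈ 34.117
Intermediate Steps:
Q(y) = -2*y
U(S, K) = K + 27*S/(28 + K) (U(S, K) = (27/(28 + K))*S + K = 27*S/(28 + K) + K = K + 27*S/(28 + K))
2834/(-2856) - 2577/U(Q(-4), -68) = 2834/(-2856) - 2577*(28 - 68)/((-68)² + 27*(-2*(-4)) + 28*(-68)) = 2834*(-1/2856) - 2577*(-40/(4624 + 27*8 - 1904)) = -1417/1428 - 2577*(-40/(4624 + 216 - 1904)) = -1417/1428 - 2577/((-1/40*2936)) = -1417/1428 - 2577/(-367/5) = -1417/1428 - 2577*(-5/367) = -1417/1428 + 12885/367 = 17879741/524076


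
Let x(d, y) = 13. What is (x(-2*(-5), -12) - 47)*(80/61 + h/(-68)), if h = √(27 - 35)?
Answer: -2720/61 + I*√2 ≈ -44.59 + 1.4142*I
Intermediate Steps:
h = 2*I*√2 (h = √(-8) = 2*I*√2 ≈ 2.8284*I)
(x(-2*(-5), -12) - 47)*(80/61 + h/(-68)) = (13 - 47)*(80/61 + (2*I*√2)/(-68)) = -34*(80*(1/61) + (2*I*√2)*(-1/68)) = -34*(80/61 - I*√2/34) = -2720/61 + I*√2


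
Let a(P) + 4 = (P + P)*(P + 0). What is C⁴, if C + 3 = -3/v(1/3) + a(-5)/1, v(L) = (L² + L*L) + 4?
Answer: 6669042837601/2085136 ≈ 3.1984e+6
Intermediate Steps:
v(L) = 4 + 2*L² (v(L) = (L² + L²) + 4 = 2*L² + 4 = 4 + 2*L²)
a(P) = -4 + 2*P² (a(P) = -4 + (P + P)*(P + 0) = -4 + (2*P)*P = -4 + 2*P²)
C = 1607/38 (C = -3 + (-3/(4 + 2*(1/3)²) + (-4 + 2*(-5)²)/1) = -3 + (-3/(4 + 2*(⅓)²) + (-4 + 2*25)*1) = -3 + (-3/(4 + 2*(⅑)) + (-4 + 50)*1) = -3 + (-3/(4 + 2/9) + 46*1) = -3 + (-3/38/9 + 46) = -3 + (-3*9/38 + 46) = -3 + (-27/38 + 46) = -3 + 1721/38 = 1607/38 ≈ 42.289)
C⁴ = (1607/38)⁴ = 6669042837601/2085136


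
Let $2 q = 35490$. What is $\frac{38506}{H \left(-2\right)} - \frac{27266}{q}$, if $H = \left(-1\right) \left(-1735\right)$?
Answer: $- \frac{77790199}{6157515} \approx -12.633$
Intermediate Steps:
$q = 17745$ ($q = \frac{1}{2} \cdot 35490 = 17745$)
$H = 1735$
$\frac{38506}{H \left(-2\right)} - \frac{27266}{q} = \frac{38506}{1735 \left(-2\right)} - \frac{27266}{17745} = \frac{38506}{-3470} - \frac{27266}{17745} = 38506 \left(- \frac{1}{3470}\right) - \frac{27266}{17745} = - \frac{19253}{1735} - \frac{27266}{17745} = - \frac{77790199}{6157515}$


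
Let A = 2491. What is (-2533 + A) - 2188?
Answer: -2230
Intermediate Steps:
(-2533 + A) - 2188 = (-2533 + 2491) - 2188 = -42 - 2188 = -2230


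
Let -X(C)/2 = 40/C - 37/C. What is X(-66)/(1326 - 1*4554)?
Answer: -1/35508 ≈ -2.8163e-5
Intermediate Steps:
X(C) = -6/C (X(C) = -2*(40/C - 37/C) = -6/C)
X(-66)/(1326 - 1*4554) = (-6/(-66))/(1326 - 1*4554) = (-6*(-1/66))/(1326 - 4554) = (1/11)/(-3228) = (1/11)*(-1/3228) = -1/35508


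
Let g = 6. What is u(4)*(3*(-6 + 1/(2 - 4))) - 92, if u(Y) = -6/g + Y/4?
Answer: -92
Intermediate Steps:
u(Y) = -1 + Y/4 (u(Y) = -6/6 + Y/4 = -6*1/6 + Y*(1/4) = -1 + Y/4)
u(4)*(3*(-6 + 1/(2 - 4))) - 92 = (-1 + (1/4)*4)*(3*(-6 + 1/(2 - 4))) - 92 = (-1 + 1)*(3*(-6 + 1/(-2))) - 92 = 0*(3*(-6 - 1/2)) - 92 = 0*(3*(-13/2)) - 92 = 0*(-39/2) - 92 = 0 - 92 = -92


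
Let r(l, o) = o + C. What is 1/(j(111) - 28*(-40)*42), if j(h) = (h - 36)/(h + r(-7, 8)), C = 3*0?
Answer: 119/5597835 ≈ 2.1258e-5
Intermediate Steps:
C = 0
r(l, o) = o (r(l, o) = o + 0 = o)
j(h) = (-36 + h)/(8 + h) (j(h) = (h - 36)/(h + 8) = (-36 + h)/(8 + h))
1/(j(111) - 28*(-40)*42) = 1/((-36 + 111)/(8 + 111) - 28*(-40)*42) = 1/(75/119 + 1120*42) = 1/((1/119)*75 + 47040) = 1/(75/119 + 47040) = 1/(5597835/119) = 119/5597835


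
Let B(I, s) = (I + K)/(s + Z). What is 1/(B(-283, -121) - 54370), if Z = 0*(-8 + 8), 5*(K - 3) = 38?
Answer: -605/32892488 ≈ -1.8393e-5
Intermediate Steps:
K = 53/5 (K = 3 + (⅕)*38 = 3 + 38/5 = 53/5 ≈ 10.600)
Z = 0 (Z = 0*0 = 0)
B(I, s) = (53/5 + I)/s (B(I, s) = (I + 53/5)/(s + 0) = (53/5 + I)/s)
1/(B(-283, -121) - 54370) = 1/((53/5 - 283)/(-121) - 54370) = 1/(-1/121*(-1362/5) - 54370) = 1/(1362/605 - 54370) = 1/(-32892488/605) = -605/32892488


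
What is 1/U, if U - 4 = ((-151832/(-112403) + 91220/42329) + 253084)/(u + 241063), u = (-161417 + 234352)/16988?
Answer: 19484822559983616073/98395674325768743940 ≈ 0.19803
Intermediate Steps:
u = 72935/16988 (u = 72935*(1/16988) = 72935/16988 ≈ 4.2933)
U = 98395674325768743940/19484822559983616073 (U = 4 + ((-151832/(-112403) + 91220/42329) + 253084)/(72935/16988 + 241063) = 4 + ((-151832*(-1/112403) + 91220*(1/42329)) + 253084)/(4095251179/16988) = 4 + ((151832/112403 + 91220/42329) + 253084)*(16988/4095251179) = 4 + (16680298388/4757906587 + 253084)*(16988/4095251179) = 4 + (1204166710962696/4757906587)*(16988/4095251179) = 4 + 20456384085834279648/19484822559983616073 = 98395674325768743940/19484822559983616073 ≈ 5.0499)
1/U = 1/(98395674325768743940/19484822559983616073) = 19484822559983616073/98395674325768743940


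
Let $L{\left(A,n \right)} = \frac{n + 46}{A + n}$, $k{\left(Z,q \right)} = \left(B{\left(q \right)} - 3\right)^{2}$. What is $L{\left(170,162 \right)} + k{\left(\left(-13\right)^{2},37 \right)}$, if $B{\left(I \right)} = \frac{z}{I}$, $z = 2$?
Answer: $\frac{1057311}{113627} \approx 9.3051$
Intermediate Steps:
$B{\left(I \right)} = \frac{2}{I}$
$k{\left(Z,q \right)} = \left(-3 + \frac{2}{q}\right)^{2}$ ($k{\left(Z,q \right)} = \left(\frac{2}{q} - 3\right)^{2} = \left(-3 + \frac{2}{q}\right)^{2}$)
$L{\left(A,n \right)} = \frac{46 + n}{A + n}$
$L{\left(170,162 \right)} + k{\left(\left(-13\right)^{2},37 \right)} = \frac{46 + 162}{170 + 162} + \frac{\left(-2 + 3 \cdot 37\right)^{2}}{1369} = \frac{1}{332} \cdot 208 + \frac{\left(-2 + 111\right)^{2}}{1369} = \frac{1}{332} \cdot 208 + \frac{109^{2}}{1369} = \frac{52}{83} + \frac{1}{1369} \cdot 11881 = \frac{52}{83} + \frac{11881}{1369} = \frac{1057311}{113627}$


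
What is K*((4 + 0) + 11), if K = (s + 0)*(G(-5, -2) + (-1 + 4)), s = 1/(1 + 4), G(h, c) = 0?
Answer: 9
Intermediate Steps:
s = ⅕ (s = 1/5 = ⅕ ≈ 0.20000)
K = ⅗ (K = (⅕ + 0)*(0 + (-1 + 4)) = (0 + 3)/5 = (⅕)*3 = ⅗ ≈ 0.60000)
K*((4 + 0) + 11) = 3*((4 + 0) + 11)/5 = 3*(4 + 11)/5 = (⅗)*15 = 9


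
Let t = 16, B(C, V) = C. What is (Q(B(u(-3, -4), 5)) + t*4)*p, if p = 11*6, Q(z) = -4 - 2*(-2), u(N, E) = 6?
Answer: 4224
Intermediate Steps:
Q(z) = 0 (Q(z) = -4 + 4 = 0)
p = 66
(Q(B(u(-3, -4), 5)) + t*4)*p = (0 + 16*4)*66 = (0 + 64)*66 = 64*66 = 4224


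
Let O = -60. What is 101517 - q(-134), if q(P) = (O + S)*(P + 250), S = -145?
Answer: 125297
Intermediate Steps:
q(P) = -51250 - 205*P (q(P) = (-60 - 145)*(P + 250) = -205*(250 + P) = -51250 - 205*P)
101517 - q(-134) = 101517 - (-51250 - 205*(-134)) = 101517 - (-51250 + 27470) = 101517 - 1*(-23780) = 101517 + 23780 = 125297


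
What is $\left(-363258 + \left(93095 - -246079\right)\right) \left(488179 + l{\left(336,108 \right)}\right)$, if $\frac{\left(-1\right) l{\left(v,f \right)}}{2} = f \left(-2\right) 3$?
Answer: $-11788515900$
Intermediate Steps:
$l{\left(v,f \right)} = 12 f$ ($l{\left(v,f \right)} = - 2 f \left(-2\right) 3 = - 2 - 2 f 3 = - 2 \left(- 6 f\right) = 12 f$)
$\left(-363258 + \left(93095 - -246079\right)\right) \left(488179 + l{\left(336,108 \right)}\right) = \left(-363258 + \left(93095 - -246079\right)\right) \left(488179 + 12 \cdot 108\right) = \left(-363258 + \left(93095 + 246079\right)\right) \left(488179 + 1296\right) = \left(-363258 + 339174\right) 489475 = \left(-24084\right) 489475 = -11788515900$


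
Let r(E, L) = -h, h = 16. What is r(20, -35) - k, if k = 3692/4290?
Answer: -2782/165 ≈ -16.861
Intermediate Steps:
r(E, L) = -16 (r(E, L) = -1*16 = -16)
k = 142/165 (k = 3692*(1/4290) = 142/165 ≈ 0.86061)
r(20, -35) - k = -16 - 1*142/165 = -16 - 142/165 = -2782/165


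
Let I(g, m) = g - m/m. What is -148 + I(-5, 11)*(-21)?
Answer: -22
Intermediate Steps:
I(g, m) = -1 + g (I(g, m) = g - 1*1 = g - 1 = -1 + g)
-148 + I(-5, 11)*(-21) = -148 + (-1 - 5)*(-21) = -148 - 6*(-21) = -148 + 126 = -22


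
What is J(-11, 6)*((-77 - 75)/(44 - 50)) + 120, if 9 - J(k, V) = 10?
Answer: 284/3 ≈ 94.667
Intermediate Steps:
J(k, V) = -1 (J(k, V) = 9 - 1*10 = 9 - 10 = -1)
J(-11, 6)*((-77 - 75)/(44 - 50)) + 120 = -(-77 - 75)/(44 - 50) + 120 = -(-152)/(-6) + 120 = -(-152)*(-1)/6 + 120 = -1*76/3 + 120 = -76/3 + 120 = 284/3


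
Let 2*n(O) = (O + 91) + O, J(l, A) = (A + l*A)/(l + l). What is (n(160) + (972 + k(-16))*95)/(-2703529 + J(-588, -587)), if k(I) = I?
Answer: -107045988/3179694673 ≈ -0.033665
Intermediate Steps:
J(l, A) = (A + A*l)/(2*l) (J(l, A) = (A + A*l)/((2*l)) = (A + A*l)*(1/(2*l)) = (A + A*l)/(2*l))
n(O) = 91/2 + O (n(O) = ((O + 91) + O)/2 = ((91 + O) + O)/2 = (91 + 2*O)/2 = 91/2 + O)
(n(160) + (972 + k(-16))*95)/(-2703529 + J(-588, -587)) = ((91/2 + 160) + (972 - 16)*95)/(-2703529 + (1/2)*(-587)*(1 - 588)/(-588)) = (411/2 + 956*95)/(-2703529 + (1/2)*(-587)*(-1/588)*(-587)) = (411/2 + 90820)/(-2703529 - 344569/1176) = 182051/(2*(-3179694673/1176)) = (182051/2)*(-1176/3179694673) = -107045988/3179694673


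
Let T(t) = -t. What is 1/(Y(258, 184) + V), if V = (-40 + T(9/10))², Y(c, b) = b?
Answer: 100/185681 ≈ 0.00053856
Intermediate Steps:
V = 167281/100 (V = (-40 - 9/10)² = (-409/10)² = 167281/100 ≈ 1672.8)
1/(Y(258, 184) + V) = 1/(184 + 167281/100) = 1/(185681/100) = 100/185681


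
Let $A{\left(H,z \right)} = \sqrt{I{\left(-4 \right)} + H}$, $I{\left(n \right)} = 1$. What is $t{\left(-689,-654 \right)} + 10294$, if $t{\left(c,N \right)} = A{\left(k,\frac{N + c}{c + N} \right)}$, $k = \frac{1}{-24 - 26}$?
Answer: $10294 + \frac{7 \sqrt{2}}{10} \approx 10295.0$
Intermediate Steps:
$k = - \frac{1}{50}$ ($k = \frac{1}{-50} = - \frac{1}{50} \approx -0.02$)
$A{\left(H,z \right)} = \sqrt{1 + H}$
$t{\left(c,N \right)} = \frac{7 \sqrt{2}}{10}$ ($t{\left(c,N \right)} = \sqrt{1 - \frac{1}{50}} = \sqrt{\frac{49}{50}} = \frac{7 \sqrt{2}}{10}$)
$t{\left(-689,-654 \right)} + 10294 = \frac{7 \sqrt{2}}{10} + 10294 = 10294 + \frac{7 \sqrt{2}}{10}$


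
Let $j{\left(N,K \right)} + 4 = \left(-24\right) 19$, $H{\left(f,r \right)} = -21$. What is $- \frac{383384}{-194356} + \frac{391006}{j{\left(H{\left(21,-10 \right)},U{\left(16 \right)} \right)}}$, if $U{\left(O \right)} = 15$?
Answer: $- \frac{9477250687}{11175470} \approx -848.04$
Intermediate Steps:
$j{\left(N,K \right)} = -460$ ($j{\left(N,K \right)} = -4 - 456 = -460$)
$- \frac{383384}{-194356} + \frac{391006}{j{\left(H{\left(21,-10 \right)},U{\left(16 \right)} \right)}} = - \frac{383384}{-194356} + \frac{391006}{-460} = \left(-383384\right) \left(- \frac{1}{194356}\right) + 391006 \left(- \frac{1}{460}\right) = \frac{95846}{48589} - \frac{195503}{230} = - \frac{9477250687}{11175470}$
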